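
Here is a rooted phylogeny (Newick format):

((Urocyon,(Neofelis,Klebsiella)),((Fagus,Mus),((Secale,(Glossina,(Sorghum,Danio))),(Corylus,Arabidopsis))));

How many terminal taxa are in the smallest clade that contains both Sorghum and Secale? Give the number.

The MRCA of Sorghum and Secale is the node subtending (Secale,(Glossina,(Sorghum,Danio))).
That clade contains 4 terminal taxa: Danio, Glossina, Secale, Sorghum.

4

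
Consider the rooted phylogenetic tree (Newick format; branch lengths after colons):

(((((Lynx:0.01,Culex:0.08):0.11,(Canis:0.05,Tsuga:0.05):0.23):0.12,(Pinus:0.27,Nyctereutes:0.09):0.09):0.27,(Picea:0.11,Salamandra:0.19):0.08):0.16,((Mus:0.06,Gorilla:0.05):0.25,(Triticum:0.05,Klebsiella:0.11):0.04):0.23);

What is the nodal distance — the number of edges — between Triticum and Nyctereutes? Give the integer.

The MRCA of Triticum and Nyctereutes is the root of the tree.
From Triticum up to that node: 3 branches. From Nyctereutes up to the same node: 4 branches. Total: 3 + 4 = 7.

7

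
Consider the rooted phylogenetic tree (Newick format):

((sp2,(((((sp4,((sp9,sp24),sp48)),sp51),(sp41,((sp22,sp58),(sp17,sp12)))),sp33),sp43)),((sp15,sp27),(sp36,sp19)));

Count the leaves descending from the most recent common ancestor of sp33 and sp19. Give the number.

The MRCA of sp33 and sp19 is the root, so the clade is the entire tree.
That clade contains 17 terminal taxa: sp12, sp15, sp17, sp19, sp2, sp22, sp24, sp27, sp33, sp36, sp4, sp41, sp43, sp48, sp51, sp58, sp9.

17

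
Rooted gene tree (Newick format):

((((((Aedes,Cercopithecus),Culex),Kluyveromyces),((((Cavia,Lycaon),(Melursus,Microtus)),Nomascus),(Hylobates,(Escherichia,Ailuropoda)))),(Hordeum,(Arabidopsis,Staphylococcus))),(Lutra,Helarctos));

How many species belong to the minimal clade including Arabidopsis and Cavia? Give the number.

The MRCA of Arabidopsis and Cavia is the node subtending (((((Aedes,Cercopithecus),Culex),Kluyveromyces),((((Cavia,Lycaon),(Melursus,Microtus)),Nomascus),(Hylobates,(Escherichia,Ailuropoda)))),(Hordeum,(Arabidopsis,Staphylococcus))).
That clade contains 15 terminal taxa: Aedes, Ailuropoda, Arabidopsis, Cavia, Cercopithecus, Culex, Escherichia, Hordeum, Hylobates, Kluyveromyces, Lycaon, Melursus, Microtus, Nomascus, Staphylococcus.

15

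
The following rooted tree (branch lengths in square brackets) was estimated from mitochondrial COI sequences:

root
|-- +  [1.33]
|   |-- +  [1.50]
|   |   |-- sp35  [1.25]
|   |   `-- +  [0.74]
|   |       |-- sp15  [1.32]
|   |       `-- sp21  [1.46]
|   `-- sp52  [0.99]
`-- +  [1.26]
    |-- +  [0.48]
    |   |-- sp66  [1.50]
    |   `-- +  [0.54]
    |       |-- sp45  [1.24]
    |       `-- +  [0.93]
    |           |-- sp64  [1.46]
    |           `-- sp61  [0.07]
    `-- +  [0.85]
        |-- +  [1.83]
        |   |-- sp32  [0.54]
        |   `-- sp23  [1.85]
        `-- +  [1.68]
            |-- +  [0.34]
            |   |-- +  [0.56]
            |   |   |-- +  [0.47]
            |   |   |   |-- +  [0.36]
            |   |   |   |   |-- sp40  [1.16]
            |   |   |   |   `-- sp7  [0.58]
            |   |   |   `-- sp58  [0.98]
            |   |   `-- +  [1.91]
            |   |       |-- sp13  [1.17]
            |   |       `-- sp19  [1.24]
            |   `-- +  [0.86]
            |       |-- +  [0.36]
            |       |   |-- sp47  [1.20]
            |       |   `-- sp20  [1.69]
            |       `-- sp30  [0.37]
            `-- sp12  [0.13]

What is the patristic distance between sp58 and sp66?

The path runs sp58 → … → MRCA → … → sp66; the MRCA is the node subtending ((sp66,(sp45,(sp64,sp61))),((sp32,sp23),(((((sp40,sp7),sp58),(sp13,sp19)),((sp47,sp20),sp30)),sp12))).
Branch lengths along that path: 0.98 + 0.47 + 0.56 + 0.34 + 1.68 + 0.85 + 0.48 + 1.50 = 6.86.

6.86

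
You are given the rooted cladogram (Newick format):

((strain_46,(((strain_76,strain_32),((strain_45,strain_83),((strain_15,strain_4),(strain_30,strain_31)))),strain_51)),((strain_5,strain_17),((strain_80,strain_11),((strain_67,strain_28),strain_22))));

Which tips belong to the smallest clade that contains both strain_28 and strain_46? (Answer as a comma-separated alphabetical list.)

strain_11, strain_15, strain_17, strain_22, strain_28, strain_30, strain_31, strain_32, strain_4, strain_45, strain_46, strain_5, strain_51, strain_67, strain_76, strain_80, strain_83

Tracing strain_28: it sits inside (strain_67,strain_28).
Tracing strain_46: it sits inside (strain_46,(((strain_76,strain_32),((strain_45,strain_83),((strain_15,strain_4),(strain_30,strain_31)))),strain_51)).
The smallest clade enclosing both is the whole tree (their MRCA is the root), so the answer is all 17 tips in alphabetical order.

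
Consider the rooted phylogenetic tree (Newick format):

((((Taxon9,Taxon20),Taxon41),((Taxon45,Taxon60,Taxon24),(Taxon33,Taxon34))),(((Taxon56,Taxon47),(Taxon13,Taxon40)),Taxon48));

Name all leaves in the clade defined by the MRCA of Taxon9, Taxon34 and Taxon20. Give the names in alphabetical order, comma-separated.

Taxon20, Taxon24, Taxon33, Taxon34, Taxon41, Taxon45, Taxon60, Taxon9

Tracing Taxon9: it sits inside (Taxon9,Taxon20).
Tracing Taxon34: it sits inside (Taxon33,Taxon34).
Tracing Taxon20: it sits inside (Taxon9,Taxon20).
The smallest clade enclosing all 3 is (((Taxon9,Taxon20),Taxon41),((Taxon45,Taxon60,Taxon24),(Taxon33,Taxon34))); the answer is its 8 terminal taxa in alphabetical order.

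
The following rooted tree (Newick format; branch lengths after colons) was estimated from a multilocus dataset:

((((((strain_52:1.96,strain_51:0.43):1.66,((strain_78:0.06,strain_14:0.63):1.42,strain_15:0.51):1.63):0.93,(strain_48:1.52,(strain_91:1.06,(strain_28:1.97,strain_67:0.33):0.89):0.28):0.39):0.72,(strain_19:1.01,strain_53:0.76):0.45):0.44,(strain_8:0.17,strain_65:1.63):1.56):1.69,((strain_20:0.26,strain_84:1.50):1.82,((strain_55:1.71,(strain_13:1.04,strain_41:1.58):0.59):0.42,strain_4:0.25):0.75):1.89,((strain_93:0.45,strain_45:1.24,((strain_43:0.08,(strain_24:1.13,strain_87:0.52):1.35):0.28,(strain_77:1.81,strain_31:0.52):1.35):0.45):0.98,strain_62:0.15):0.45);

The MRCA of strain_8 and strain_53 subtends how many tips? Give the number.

13

The MRCA of strain_8 and strain_53 is the node subtending (((((strain_52,strain_51),((strain_78,strain_14),strain_15)),(strain_48,(strain_91,(strain_28,strain_67)))),(strain_19,strain_53)),(strain_8,strain_65)).
That clade contains 13 terminal taxa: strain_14, strain_15, strain_19, strain_28, strain_48, strain_51, strain_52, strain_53, strain_65, strain_67, strain_78, strain_8, strain_91.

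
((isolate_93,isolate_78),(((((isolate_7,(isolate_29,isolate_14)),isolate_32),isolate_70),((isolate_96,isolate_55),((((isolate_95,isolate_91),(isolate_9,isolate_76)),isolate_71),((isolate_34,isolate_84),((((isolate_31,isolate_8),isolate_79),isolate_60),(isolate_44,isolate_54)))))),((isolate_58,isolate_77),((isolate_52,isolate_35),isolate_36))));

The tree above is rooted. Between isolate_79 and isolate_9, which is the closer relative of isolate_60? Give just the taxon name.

The MRCA of isolate_60 and isolate_79 subtends (((isolate_31,isolate_8),isolate_79),isolate_60) (4 taxa).
The MRCA of isolate_60 and isolate_9 subtends ((((isolate_95,isolate_91),(isolate_9,isolate_76)),isolate_71),((isolate_34,isolate_84),((((isolate_31,isolate_8),isolate_79),isolate_60),(isolate_44,isolate_54)))) (13 taxa).
The first is nested inside the second, so isolate_60 shares a more recent common ancestor with isolate_79.

isolate_79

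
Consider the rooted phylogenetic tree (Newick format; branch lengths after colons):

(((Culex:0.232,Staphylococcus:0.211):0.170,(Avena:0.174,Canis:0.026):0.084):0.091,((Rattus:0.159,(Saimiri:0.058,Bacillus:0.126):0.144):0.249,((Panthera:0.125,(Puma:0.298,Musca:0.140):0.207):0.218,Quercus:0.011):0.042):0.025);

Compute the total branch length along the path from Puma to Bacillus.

1.284

The path runs Puma → … → MRCA → … → Bacillus; the MRCA is the node subtending ((Rattus,(Saimiri,Bacillus)),((Panthera,(Puma,Musca)),Quercus)).
Branch lengths along that path: 0.298 + 0.207 + 0.218 + 0.042 + 0.249 + 0.144 + 0.126 = 1.284.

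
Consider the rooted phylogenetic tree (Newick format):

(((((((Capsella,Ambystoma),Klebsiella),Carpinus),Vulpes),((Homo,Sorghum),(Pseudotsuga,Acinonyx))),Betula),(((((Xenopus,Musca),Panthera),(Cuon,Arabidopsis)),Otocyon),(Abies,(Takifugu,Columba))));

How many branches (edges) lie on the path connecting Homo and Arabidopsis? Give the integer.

The MRCA of Homo and Arabidopsis is the root of the tree.
From Homo up to that node: 5 branches. From Arabidopsis up to the same node: 5 branches. Total: 5 + 5 = 10.

10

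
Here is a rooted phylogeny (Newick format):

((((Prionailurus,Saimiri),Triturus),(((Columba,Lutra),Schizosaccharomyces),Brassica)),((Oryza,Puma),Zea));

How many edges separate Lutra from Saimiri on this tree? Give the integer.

The MRCA of Lutra and Saimiri is the node subtending (((Prionailurus,Saimiri),Triturus),(((Columba,Lutra),Schizosaccharomyces),Brassica)).
From Lutra up to that node: 4 branches. From Saimiri up to the same node: 3 branches. Total: 4 + 3 = 7.

7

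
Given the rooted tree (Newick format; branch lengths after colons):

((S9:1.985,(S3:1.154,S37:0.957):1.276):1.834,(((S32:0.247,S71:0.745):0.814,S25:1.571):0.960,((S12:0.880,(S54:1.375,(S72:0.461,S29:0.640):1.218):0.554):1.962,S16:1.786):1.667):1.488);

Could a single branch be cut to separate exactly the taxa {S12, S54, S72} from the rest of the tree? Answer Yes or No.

No

The MRCA of the listed taxa subtends (S12,(S54,(S72,S29))).
That clade also contains S29, which is not in the proposed group, so the group is not monophyletic.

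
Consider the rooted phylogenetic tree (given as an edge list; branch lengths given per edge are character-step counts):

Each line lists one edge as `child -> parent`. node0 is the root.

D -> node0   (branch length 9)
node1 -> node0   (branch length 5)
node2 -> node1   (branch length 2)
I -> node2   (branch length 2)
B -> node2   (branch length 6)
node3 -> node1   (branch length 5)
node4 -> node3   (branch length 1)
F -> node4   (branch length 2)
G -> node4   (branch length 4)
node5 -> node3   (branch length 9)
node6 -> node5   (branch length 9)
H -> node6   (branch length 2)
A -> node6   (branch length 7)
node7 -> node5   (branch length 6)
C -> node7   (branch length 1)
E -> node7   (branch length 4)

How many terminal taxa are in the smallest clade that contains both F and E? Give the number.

The MRCA of F and E is the node subtending ((F,G),((H,A),(C,E))).
That clade contains 6 terminal taxa: A, C, E, F, G, H.

6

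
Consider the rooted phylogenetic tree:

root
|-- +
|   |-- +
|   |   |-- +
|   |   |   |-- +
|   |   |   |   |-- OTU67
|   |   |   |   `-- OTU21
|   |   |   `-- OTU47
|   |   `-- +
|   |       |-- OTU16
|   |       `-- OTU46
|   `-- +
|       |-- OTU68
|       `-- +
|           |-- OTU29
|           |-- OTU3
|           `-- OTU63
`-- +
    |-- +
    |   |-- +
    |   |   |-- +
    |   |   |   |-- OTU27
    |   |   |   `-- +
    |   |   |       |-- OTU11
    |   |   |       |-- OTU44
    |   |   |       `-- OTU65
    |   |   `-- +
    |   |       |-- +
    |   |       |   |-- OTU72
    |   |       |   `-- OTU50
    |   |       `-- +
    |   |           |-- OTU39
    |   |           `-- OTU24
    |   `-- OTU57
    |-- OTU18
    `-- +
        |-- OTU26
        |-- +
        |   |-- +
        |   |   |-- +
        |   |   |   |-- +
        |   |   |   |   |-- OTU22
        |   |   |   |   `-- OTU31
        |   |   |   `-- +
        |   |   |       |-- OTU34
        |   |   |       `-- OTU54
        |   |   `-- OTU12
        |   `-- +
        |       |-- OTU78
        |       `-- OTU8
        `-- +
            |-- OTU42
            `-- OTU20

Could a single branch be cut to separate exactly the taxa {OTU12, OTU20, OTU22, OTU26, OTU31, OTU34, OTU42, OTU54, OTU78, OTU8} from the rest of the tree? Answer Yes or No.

Yes

The most recent common ancestor of these taxa subtends (OTU26,((((OTU22,OTU31),(OTU34,OTU54)),OTU12),(OTU78,OTU8)),(OTU42,OTU20)).
That clade has exactly 10 tips — every listed taxon and nothing else — so the group is monophyletic.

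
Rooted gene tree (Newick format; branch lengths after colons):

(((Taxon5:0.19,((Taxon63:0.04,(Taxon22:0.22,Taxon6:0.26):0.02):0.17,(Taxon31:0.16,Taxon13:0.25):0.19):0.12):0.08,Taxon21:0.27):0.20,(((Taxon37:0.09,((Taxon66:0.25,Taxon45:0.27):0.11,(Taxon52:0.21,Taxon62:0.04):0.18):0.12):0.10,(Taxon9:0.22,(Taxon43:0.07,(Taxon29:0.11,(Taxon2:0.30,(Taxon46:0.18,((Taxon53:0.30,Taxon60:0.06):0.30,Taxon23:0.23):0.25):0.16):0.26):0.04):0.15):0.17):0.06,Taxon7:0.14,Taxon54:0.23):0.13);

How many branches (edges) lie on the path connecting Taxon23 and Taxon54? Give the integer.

The MRCA of Taxon23 and Taxon54 is the node subtending (((Taxon37,((Taxon66,Taxon45),(Taxon52,Taxon62))),(Taxon9,(Taxon43,(Taxon29,(Taxon2,(Taxon46,((Taxon53,Taxon60),Taxon23))))))),Taxon7,Taxon54).
From Taxon23 up to that node: 8 branches. From Taxon54 up to the same node: 1 branch. Total: 8 + 1 = 9.

9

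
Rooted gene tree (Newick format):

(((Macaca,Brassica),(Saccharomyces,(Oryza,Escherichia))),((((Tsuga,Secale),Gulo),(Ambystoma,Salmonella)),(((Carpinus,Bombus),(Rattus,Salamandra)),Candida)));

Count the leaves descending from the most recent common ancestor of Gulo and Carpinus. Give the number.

10

The MRCA of Gulo and Carpinus is the node subtending ((((Tsuga,Secale),Gulo),(Ambystoma,Salmonella)),(((Carpinus,Bombus),(Rattus,Salamandra)),Candida)).
That clade contains 10 terminal taxa: Ambystoma, Bombus, Candida, Carpinus, Gulo, Rattus, Salamandra, Salmonella, Secale, Tsuga.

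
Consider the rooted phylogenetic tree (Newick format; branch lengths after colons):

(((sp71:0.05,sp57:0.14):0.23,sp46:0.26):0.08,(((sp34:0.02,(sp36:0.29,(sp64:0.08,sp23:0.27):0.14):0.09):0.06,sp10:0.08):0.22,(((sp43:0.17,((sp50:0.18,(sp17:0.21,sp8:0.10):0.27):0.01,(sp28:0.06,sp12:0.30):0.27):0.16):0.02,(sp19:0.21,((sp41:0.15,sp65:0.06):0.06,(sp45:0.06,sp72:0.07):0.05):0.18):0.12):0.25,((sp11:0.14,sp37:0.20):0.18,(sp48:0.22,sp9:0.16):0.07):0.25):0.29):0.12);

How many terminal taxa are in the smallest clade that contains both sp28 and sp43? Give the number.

The MRCA of sp28 and sp43 is the node subtending (sp43,((sp50,(sp17,sp8)),(sp28,sp12))).
That clade contains 6 terminal taxa: sp12, sp17, sp28, sp43, sp50, sp8.

6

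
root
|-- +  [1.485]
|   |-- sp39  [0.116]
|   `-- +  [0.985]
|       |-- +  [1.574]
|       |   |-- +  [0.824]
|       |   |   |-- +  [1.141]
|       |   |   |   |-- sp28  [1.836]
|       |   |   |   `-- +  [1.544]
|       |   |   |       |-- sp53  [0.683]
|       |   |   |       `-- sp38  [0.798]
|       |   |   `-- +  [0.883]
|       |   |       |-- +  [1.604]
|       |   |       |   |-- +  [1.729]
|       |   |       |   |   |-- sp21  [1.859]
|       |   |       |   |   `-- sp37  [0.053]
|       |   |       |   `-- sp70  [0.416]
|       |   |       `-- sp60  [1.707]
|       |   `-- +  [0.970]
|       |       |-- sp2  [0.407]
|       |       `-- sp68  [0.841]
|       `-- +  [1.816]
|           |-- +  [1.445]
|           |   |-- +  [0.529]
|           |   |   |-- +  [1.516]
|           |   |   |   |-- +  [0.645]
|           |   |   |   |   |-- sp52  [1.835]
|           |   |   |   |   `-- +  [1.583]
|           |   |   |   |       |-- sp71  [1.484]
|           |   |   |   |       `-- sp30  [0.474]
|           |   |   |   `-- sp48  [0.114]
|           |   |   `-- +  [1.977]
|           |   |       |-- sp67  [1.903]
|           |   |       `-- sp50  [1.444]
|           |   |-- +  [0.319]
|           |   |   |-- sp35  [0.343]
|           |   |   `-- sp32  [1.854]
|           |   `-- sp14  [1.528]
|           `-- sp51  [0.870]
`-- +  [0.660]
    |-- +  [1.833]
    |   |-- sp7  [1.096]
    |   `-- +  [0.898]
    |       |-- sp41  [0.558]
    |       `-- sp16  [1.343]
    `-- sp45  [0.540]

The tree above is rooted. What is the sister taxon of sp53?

sp38

sp53 attaches to the tree at the node subtending (sp53,sp38).
The other lineage descending from that same node — the sister group — is the single tip sp38.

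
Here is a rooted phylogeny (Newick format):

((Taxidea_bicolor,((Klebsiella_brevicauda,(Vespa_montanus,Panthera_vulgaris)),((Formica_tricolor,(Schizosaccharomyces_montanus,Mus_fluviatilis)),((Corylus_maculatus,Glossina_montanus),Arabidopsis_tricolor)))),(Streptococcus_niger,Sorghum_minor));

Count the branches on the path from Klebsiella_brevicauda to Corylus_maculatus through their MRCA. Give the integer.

The MRCA of Klebsiella_brevicauda and Corylus_maculatus is the node subtending ((Klebsiella_brevicauda,(Vespa_montanus,Panthera_vulgaris)),((Formica_tricolor,(Schizosaccharomyces_montanus,Mus_fluviatilis)),((Corylus_maculatus,Glossina_montanus),Arabidopsis_tricolor))).
From Klebsiella_brevicauda up to that node: 2 branches. From Corylus_maculatus up to the same node: 4 branches. Total: 2 + 4 = 6.

6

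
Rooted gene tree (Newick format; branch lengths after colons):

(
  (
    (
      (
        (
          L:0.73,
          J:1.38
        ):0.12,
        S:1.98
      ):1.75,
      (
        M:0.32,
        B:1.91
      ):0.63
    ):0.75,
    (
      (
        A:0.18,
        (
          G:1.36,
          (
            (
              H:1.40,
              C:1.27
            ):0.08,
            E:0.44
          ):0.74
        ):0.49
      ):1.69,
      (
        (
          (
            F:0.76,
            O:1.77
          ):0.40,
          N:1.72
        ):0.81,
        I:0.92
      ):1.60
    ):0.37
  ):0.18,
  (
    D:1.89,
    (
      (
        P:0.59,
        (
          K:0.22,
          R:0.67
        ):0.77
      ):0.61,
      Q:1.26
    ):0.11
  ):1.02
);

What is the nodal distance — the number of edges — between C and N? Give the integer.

8

The MRCA of C and N is the node subtending ((A,(G,((H,C),E))),(((F,O),N),I)).
From C up to that node: 5 branches. From N up to the same node: 3 branches. Total: 5 + 3 = 8.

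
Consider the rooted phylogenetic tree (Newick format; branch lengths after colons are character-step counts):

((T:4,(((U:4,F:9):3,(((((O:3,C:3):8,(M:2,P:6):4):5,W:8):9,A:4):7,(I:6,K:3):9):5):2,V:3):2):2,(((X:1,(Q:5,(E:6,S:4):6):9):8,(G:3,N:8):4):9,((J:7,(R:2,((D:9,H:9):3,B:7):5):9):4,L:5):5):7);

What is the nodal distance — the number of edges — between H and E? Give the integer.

11

The MRCA of H and E is the node subtending (((X,(Q,(E,S))),(G,N)),((J,(R,((D,H),B))),L)).
From H up to that node: 6 branches. From E up to the same node: 5 branches. Total: 6 + 5 = 11.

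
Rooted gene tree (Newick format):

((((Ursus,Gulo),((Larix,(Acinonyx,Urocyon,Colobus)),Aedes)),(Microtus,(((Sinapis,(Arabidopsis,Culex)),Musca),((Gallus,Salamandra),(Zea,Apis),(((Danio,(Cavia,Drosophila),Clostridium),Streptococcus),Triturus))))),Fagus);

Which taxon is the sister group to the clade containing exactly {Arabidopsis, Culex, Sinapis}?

The clade containing exactly {Arabidopsis, Culex, Sinapis} attaches to the tree at the node subtending ((Sinapis,(Arabidopsis,Culex)),Musca).
The other lineage descending from that same node — the sister group — is the single tip Musca.

Musca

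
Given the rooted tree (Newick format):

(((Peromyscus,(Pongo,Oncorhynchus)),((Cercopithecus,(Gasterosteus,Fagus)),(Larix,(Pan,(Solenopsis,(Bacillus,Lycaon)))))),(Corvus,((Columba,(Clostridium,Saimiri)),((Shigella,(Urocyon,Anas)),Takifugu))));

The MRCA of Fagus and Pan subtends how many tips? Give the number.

The MRCA of Fagus and Pan is the node subtending ((Cercopithecus,(Gasterosteus,Fagus)),(Larix,(Pan,(Solenopsis,(Bacillus,Lycaon))))).
That clade contains 8 terminal taxa: Bacillus, Cercopithecus, Fagus, Gasterosteus, Larix, Lycaon, Pan, Solenopsis.

8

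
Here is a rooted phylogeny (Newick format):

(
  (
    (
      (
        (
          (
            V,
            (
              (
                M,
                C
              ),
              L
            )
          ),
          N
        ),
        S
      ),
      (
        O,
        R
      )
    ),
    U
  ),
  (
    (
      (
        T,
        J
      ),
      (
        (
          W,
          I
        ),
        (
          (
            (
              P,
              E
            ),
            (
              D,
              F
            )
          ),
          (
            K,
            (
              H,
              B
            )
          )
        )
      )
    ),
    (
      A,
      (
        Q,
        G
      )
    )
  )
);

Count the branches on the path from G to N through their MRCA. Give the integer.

9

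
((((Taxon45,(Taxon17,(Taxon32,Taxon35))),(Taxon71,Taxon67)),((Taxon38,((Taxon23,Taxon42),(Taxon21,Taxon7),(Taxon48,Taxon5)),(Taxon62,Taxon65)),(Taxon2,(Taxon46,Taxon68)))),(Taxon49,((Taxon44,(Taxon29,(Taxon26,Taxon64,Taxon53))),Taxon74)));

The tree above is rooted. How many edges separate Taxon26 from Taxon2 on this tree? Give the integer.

10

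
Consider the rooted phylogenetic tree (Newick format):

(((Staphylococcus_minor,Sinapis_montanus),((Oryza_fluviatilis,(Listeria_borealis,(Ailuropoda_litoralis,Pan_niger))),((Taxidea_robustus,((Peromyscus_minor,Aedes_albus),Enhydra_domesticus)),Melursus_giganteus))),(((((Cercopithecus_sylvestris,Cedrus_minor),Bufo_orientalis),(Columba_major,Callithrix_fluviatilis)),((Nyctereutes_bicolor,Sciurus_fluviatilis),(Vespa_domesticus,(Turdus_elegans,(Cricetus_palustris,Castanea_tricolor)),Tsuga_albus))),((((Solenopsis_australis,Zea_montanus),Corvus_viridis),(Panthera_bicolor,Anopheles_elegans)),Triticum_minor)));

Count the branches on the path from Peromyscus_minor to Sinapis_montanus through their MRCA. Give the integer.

The MRCA of Peromyscus_minor and Sinapis_montanus is the node subtending ((Staphylococcus_minor,Sinapis_montanus),((Oryza_fluviatilis,(Listeria_borealis,(Ailuropoda_litoralis,Pan_niger))),((Taxidea_robustus,((Peromyscus_minor,Aedes_albus),Enhydra_domesticus)),Melursus_giganteus))).
From Peromyscus_minor up to that node: 6 branches. From Sinapis_montanus up to the same node: 2 branches. Total: 6 + 2 = 8.

8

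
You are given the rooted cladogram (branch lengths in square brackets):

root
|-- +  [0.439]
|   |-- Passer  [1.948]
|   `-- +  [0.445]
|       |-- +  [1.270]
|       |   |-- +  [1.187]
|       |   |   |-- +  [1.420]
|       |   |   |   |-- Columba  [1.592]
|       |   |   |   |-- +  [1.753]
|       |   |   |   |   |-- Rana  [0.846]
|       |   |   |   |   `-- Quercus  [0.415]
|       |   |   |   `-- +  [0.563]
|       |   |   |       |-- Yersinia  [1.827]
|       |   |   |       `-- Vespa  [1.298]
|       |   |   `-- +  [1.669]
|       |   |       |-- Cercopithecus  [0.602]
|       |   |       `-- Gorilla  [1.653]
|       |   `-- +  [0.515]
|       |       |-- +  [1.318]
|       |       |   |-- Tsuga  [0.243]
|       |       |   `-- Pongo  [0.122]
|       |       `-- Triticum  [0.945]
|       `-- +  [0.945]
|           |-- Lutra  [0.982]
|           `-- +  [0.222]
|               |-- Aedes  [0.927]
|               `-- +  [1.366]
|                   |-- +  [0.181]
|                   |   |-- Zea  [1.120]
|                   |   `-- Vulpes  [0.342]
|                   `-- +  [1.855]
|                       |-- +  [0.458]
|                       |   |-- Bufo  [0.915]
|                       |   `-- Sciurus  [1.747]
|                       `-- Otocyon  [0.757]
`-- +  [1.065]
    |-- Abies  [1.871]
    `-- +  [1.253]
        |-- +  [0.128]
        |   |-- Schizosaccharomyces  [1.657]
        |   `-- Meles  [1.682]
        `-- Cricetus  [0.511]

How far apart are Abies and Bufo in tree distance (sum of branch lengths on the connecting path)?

The path runs Abies → … → MRCA → … → Bufo; the MRCA is the root of the tree.
Branch lengths along that path: 1.871 + 1.065 + 0.439 + 0.445 + 0.945 + 0.222 + 1.366 + 1.855 + 0.458 + 0.915 = 9.581.

9.581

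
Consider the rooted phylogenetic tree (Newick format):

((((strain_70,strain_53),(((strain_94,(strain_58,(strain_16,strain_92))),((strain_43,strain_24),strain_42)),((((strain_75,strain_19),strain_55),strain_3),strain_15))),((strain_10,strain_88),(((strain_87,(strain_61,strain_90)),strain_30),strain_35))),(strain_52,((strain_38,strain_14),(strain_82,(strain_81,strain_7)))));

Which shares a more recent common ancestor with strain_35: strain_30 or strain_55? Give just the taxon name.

strain_30

The MRCA of strain_35 and strain_30 subtends (((strain_87,(strain_61,strain_90)),strain_30),strain_35) (5 taxa).
The MRCA of strain_35 and strain_55 subtends (((strain_70,strain_53),(((strain_94,(strain_58,(strain_16,strain_92))),((strain_43,strain_24),strain_42)),((((strain_75,strain_19),strain_55),strain_3),strain_15))),((strain_10,strain_88),(((strain_87,(strain_61,strain_90)),strain_30),strain_35))) (21 taxa).
The first is nested inside the second, so strain_35 shares a more recent common ancestor with strain_30.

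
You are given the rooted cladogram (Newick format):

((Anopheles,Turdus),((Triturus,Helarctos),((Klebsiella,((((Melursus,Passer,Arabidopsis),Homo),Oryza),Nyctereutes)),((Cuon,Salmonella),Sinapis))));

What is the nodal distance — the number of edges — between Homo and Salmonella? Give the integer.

The MRCA of Homo and Salmonella is the node subtending ((Klebsiella,((((Melursus,Passer,Arabidopsis),Homo),Oryza),Nyctereutes)),((Cuon,Salmonella),Sinapis)).
From Homo up to that node: 5 branches. From Salmonella up to the same node: 3 branches. Total: 5 + 3 = 8.

8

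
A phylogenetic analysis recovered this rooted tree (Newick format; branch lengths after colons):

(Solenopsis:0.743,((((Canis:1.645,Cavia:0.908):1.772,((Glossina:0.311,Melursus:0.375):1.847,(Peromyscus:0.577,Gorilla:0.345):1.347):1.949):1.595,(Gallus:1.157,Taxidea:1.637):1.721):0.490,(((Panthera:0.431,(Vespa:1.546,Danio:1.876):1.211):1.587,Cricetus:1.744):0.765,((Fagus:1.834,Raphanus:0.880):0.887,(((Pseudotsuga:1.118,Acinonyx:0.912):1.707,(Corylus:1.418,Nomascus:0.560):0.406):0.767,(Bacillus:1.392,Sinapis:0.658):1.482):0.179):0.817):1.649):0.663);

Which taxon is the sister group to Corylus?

Nomascus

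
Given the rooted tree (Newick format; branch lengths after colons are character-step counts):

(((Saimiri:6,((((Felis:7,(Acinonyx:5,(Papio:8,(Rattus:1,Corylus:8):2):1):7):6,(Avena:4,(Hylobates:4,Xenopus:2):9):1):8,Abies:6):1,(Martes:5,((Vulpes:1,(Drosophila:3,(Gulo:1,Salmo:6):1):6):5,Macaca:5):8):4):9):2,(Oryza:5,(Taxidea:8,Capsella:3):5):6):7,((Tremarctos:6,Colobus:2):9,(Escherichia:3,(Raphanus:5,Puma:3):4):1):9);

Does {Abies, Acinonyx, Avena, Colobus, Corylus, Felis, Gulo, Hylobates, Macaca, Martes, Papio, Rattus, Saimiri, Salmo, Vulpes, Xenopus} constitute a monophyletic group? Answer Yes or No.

The MRCA of the listed taxa is the root, so the smallest clade containing them is the whole tree.
That clade also contains Capsella, Drosophila, Escherichia, Oryza, Puma, Raphanus, Taxidea, Tremarctos, which are not in the proposed group, so the group is not monophyletic.

No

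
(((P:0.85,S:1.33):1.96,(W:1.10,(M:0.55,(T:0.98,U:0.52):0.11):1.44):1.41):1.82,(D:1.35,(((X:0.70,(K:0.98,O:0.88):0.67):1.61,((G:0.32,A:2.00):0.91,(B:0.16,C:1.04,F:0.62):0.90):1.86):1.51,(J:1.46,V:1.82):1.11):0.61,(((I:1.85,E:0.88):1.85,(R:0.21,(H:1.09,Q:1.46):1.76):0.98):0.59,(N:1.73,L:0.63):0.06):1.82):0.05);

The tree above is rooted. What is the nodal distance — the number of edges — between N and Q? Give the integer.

The MRCA of N and Q is the node subtending (((I,E),(R,(H,Q))),(N,L)).
From N up to that node: 2 branches. From Q up to the same node: 4 branches. Total: 2 + 4 = 6.

6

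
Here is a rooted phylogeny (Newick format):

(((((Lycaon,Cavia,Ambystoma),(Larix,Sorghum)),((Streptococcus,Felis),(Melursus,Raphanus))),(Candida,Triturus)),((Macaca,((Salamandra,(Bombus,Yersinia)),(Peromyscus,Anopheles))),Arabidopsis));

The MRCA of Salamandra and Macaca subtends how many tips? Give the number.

6

The MRCA of Salamandra and Macaca is the node subtending (Macaca,((Salamandra,(Bombus,Yersinia)),(Peromyscus,Anopheles))).
That clade contains 6 terminal taxa: Anopheles, Bombus, Macaca, Peromyscus, Salamandra, Yersinia.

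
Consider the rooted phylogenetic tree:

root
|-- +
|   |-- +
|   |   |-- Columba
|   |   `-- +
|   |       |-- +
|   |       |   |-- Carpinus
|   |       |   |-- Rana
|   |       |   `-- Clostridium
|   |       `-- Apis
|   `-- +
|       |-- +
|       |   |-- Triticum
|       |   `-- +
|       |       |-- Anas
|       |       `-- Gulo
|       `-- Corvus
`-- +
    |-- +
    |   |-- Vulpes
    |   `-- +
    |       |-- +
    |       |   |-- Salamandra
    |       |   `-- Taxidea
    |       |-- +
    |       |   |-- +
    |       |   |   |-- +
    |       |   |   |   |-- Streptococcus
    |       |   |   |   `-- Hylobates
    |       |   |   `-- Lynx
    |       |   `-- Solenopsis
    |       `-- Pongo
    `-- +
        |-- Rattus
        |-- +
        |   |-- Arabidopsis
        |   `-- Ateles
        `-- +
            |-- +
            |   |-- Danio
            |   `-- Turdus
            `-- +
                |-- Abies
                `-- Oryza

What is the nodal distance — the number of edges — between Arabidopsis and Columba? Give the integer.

7

The MRCA of Arabidopsis and Columba is the root of the tree.
From Arabidopsis up to that node: 4 branches. From Columba up to the same node: 3 branches. Total: 4 + 3 = 7.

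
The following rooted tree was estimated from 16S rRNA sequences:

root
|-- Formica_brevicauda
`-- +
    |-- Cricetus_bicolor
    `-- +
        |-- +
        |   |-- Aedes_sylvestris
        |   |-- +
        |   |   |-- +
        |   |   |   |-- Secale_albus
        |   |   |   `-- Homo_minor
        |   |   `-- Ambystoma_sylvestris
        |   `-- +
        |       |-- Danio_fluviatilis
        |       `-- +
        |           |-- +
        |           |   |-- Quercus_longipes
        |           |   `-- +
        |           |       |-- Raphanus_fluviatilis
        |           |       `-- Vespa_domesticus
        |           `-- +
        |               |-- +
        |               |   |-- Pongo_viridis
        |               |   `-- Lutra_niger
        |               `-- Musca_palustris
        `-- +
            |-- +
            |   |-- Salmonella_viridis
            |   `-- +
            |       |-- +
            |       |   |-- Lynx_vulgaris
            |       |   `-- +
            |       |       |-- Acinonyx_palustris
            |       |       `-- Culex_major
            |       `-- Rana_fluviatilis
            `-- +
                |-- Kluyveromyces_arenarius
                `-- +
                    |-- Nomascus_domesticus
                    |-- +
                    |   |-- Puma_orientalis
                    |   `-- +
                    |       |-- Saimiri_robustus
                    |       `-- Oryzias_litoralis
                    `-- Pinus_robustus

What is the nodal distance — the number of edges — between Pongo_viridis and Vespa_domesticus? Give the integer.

The MRCA of Pongo_viridis and Vespa_domesticus is the node subtending ((Quercus_longipes,(Raphanus_fluviatilis,Vespa_domesticus)),((Pongo_viridis,Lutra_niger),Musca_palustris)).
From Pongo_viridis up to that node: 3 branches. From Vespa_domesticus up to the same node: 3 branches. Total: 3 + 3 = 6.

6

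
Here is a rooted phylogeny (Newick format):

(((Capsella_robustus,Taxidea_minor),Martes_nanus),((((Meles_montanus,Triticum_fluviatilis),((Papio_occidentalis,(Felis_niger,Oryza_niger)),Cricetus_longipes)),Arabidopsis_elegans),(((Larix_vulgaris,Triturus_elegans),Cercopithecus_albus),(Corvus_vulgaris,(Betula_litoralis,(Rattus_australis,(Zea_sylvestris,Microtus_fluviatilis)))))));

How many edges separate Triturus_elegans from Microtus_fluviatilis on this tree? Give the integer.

The MRCA of Triturus_elegans and Microtus_fluviatilis is the node subtending (((Larix_vulgaris,Triturus_elegans),Cercopithecus_albus),(Corvus_vulgaris,(Betula_litoralis,(Rattus_australis,(Zea_sylvestris,Microtus_fluviatilis))))).
From Triturus_elegans up to that node: 3 branches. From Microtus_fluviatilis up to the same node: 5 branches. Total: 3 + 5 = 8.

8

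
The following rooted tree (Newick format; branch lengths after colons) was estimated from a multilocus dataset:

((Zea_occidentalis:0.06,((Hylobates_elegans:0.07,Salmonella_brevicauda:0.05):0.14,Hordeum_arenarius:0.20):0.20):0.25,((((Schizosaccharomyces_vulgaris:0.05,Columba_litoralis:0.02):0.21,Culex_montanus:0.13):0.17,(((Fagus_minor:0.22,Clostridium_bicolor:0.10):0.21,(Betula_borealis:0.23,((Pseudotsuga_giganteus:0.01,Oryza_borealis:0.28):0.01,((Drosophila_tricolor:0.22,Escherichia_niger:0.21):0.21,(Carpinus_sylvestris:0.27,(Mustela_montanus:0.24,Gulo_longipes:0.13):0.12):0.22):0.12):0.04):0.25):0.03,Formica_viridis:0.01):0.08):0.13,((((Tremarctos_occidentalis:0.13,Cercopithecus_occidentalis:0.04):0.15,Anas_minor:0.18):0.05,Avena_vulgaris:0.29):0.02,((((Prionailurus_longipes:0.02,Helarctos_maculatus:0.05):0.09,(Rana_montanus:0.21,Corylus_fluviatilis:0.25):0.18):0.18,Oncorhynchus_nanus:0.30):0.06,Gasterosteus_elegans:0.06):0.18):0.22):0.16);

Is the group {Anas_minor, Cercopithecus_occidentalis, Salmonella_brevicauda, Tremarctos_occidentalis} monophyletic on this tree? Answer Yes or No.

The MRCA of the listed taxa is the root, so the smallest clade containing them is the whole tree.
That clade also contains Avena_vulgaris, Betula_borealis, Carpinus_sylvestris, Clostridium_bicolor, Columba_litoralis, Corylus_fluviatilis, Culex_montanus, Drosophila_tricolor, Escherichia_niger, Fagus_minor, Formica_viridis, Gasterosteus_elegans, Gulo_longipes, Helarctos_maculatus, Hordeum_arenarius, Hylobates_elegans, Mustela_montanus, Oncorhynchus_nanus, Oryza_borealis, Prionailurus_longipes, Pseudotsuga_giganteus, Rana_montanus, Schizosaccharomyces_vulgaris, Zea_occidentalis, which are not in the proposed group, so the group is not monophyletic.

No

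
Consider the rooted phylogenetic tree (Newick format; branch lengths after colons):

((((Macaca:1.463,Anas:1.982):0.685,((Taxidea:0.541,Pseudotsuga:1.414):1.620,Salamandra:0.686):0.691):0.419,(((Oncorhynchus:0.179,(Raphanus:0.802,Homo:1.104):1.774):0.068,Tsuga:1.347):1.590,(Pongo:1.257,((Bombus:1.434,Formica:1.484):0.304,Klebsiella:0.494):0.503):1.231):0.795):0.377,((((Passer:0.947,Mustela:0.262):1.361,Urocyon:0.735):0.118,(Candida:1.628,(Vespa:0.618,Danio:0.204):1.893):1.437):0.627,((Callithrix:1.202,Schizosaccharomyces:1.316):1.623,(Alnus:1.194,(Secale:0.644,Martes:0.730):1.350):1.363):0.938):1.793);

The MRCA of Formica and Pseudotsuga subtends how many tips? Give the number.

13

The MRCA of Formica and Pseudotsuga is the node subtending (((Macaca,Anas),((Taxidea,Pseudotsuga),Salamandra)),(((Oncorhynchus,(Raphanus,Homo)),Tsuga),(Pongo,((Bombus,Formica),Klebsiella)))).
That clade contains 13 terminal taxa: Anas, Bombus, Formica, Homo, Klebsiella, Macaca, Oncorhynchus, Pongo, Pseudotsuga, Raphanus, Salamandra, Taxidea, Tsuga.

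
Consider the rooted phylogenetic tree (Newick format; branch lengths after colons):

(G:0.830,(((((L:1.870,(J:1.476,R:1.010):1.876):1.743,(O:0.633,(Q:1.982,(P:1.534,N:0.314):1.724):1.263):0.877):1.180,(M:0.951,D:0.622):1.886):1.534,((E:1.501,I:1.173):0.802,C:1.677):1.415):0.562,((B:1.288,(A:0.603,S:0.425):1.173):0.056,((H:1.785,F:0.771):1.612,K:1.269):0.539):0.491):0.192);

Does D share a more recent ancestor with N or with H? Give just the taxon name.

N

The MRCA of D and N subtends (((L,(J,R)),(O,(Q,(P,N)))),(M,D)) (9 taxa).
The MRCA of D and H subtends (((((L,(J,R)),(O,(Q,(P,N)))),(M,D)),((E,I),C)),((B,(A,S)),((H,F),K))) (18 taxa).
The first is nested inside the second, so D shares a more recent common ancestor with N.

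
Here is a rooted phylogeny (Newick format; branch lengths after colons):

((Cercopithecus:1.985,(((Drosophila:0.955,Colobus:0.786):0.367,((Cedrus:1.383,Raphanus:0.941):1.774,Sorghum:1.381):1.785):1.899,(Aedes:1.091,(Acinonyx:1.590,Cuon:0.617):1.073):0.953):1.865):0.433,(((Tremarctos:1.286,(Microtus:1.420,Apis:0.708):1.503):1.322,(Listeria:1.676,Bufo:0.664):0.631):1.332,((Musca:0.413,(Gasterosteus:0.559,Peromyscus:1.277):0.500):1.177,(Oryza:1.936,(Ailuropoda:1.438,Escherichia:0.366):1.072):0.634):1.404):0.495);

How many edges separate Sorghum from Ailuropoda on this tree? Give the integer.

10

The MRCA of Sorghum and Ailuropoda is the root of the tree.
From Sorghum up to that node: 5 branches. From Ailuropoda up to the same node: 5 branches. Total: 5 + 5 = 10.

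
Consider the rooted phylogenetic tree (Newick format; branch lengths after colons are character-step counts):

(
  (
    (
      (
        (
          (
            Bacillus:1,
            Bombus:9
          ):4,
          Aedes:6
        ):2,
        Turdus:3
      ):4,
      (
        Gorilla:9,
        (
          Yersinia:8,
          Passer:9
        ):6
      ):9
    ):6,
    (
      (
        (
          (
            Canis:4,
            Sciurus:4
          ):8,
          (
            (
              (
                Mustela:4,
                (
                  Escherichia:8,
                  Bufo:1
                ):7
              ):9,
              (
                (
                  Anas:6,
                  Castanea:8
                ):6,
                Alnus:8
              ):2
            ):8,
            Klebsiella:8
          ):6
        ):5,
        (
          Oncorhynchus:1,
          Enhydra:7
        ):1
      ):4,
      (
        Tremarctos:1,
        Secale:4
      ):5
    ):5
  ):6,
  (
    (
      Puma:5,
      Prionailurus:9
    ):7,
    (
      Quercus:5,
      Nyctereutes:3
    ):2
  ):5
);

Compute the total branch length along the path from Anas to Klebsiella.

The path runs Anas → … → MRCA → … → Klebsiella; the MRCA is the node subtending (((Mustela,(Escherichia,Bufo)),((Anas,Castanea),Alnus)),Klebsiella).
Branch lengths along that path: 6 + 6 + 2 + 8 + 8 = 30.

30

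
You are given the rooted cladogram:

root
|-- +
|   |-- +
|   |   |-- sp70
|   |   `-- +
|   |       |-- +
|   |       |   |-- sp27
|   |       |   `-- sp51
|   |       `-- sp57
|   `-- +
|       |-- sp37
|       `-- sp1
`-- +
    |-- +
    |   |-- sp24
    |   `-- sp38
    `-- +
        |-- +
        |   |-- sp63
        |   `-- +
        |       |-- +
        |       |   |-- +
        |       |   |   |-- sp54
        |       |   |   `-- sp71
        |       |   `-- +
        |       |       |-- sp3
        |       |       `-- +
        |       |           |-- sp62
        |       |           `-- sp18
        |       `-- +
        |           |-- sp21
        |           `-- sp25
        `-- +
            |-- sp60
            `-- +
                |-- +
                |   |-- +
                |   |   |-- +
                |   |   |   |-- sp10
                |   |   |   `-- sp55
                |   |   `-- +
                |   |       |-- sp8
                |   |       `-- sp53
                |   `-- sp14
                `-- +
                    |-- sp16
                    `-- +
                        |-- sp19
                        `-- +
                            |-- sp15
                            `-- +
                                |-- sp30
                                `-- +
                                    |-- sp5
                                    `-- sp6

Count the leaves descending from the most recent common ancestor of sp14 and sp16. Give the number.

The MRCA of sp14 and sp16 is the node subtending ((((sp10,sp55),(sp8,sp53)),sp14),(sp16,(sp19,(sp15,(sp30,(sp5,sp6)))))).
That clade contains 11 terminal taxa: sp10, sp14, sp15, sp16, sp19, sp30, sp5, sp53, sp55, sp6, sp8.

11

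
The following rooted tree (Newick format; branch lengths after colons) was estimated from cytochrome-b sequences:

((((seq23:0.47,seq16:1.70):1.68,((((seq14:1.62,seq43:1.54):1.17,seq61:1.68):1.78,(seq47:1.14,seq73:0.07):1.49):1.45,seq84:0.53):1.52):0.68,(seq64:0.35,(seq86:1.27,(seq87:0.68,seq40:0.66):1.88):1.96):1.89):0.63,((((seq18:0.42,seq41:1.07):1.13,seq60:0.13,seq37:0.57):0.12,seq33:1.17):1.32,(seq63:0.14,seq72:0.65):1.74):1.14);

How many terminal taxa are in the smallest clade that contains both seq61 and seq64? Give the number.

The MRCA of seq61 and seq64 is the node subtending (((seq23,seq16),((((seq14,seq43),seq61),(seq47,seq73)),seq84)),(seq64,(seq86,(seq87,seq40)))).
That clade contains 12 terminal taxa: seq14, seq16, seq23, seq40, seq43, seq47, seq61, seq64, seq73, seq84, seq86, seq87.

12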